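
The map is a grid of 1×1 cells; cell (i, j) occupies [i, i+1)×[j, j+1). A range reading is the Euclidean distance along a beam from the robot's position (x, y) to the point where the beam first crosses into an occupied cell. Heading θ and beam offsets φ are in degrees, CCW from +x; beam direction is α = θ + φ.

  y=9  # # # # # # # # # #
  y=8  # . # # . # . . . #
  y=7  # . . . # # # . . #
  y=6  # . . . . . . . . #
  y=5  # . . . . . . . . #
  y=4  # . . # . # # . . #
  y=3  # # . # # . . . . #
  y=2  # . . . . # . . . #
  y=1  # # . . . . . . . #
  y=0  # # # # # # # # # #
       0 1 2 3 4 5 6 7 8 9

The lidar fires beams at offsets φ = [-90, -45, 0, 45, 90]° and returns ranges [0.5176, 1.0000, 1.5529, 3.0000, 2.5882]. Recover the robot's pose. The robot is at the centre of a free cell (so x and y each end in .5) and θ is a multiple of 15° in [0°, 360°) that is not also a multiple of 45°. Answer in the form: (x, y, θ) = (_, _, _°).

The pose lattice has 50·16 = 800 candidates. Test each by forward raycasting.
  (1.5, 2.5, 300°): beam 1 = 0.5774 ≠ 0.5176 ✗
  (2.5, 1.5, 345°): beam 2 = 0.5774 ≠ 1.0000 ✗
  (2.5, 4.5, 300°): beam 1 = 1.0000 ≠ 0.5176 ✗
  (7.5, 3.5, 195°): beam 1 = 3.6235 ≠ 0.5176 ✗
  …
  (7.5, 1.5, 15°): r_1=0.5176, r_2=1.0000, r_3=1.5529, r_4=3.0000, r_5=2.5882 — all match ✓
No second candidate reproduces the full scan.

(x, y, θ) = (7.5, 1.5, 15°)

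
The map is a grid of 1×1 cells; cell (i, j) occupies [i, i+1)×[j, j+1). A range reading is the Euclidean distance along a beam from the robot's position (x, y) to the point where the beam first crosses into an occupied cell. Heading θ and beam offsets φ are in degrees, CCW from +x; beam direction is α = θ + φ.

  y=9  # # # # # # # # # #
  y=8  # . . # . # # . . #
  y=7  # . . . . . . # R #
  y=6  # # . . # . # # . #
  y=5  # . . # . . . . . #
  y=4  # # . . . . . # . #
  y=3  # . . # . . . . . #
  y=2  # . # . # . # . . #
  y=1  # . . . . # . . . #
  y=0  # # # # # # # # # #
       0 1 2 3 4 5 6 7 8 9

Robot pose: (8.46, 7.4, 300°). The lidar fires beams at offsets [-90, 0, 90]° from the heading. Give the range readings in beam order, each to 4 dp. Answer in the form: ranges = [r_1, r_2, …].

beam 1: φ=-90°, α=210°
  direction (-0.8660, -0.5000); cell (8,7); t to first gridline: x 0.5312, y 0.8000 (then +1.1547 / +2.0000)
    (7,7) via x @ 0.5312  # hit
  → r_1 = 0.5312
beam 2: φ=0°, α=300°
  direction (0.5000, -0.8660); cell (8,7); t to first gridline: x 1.0800, y 0.4619 (then +2.0000 / +1.1547)
    (8,6) via y @ 0.4619
    (9,6) via x @ 1.0800  # hit
  → r_2 = 1.0800
beam 3: φ=90°, α=30°
  direction (0.8660, 0.5000); cell (8,7); t to first gridline: x 0.6235, y 1.2000 (then +1.1547 / +2.0000)
    (9,7) via x @ 0.6235  # hit
  → r_3 = 0.6235

ranges = [0.5312, 1.0800, 0.6235]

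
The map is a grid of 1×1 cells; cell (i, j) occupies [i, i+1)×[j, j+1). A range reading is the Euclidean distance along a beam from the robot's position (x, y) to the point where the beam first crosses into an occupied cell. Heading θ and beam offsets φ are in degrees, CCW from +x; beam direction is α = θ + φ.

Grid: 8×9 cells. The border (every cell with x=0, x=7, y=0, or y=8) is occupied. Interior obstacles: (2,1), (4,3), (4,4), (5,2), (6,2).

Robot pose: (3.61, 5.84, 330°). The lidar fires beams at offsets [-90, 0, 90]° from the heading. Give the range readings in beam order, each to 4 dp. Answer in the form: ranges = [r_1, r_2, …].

beam 1: φ=-90°, α=240°
  direction (-0.5000, -0.8660); cell (3,5); t to first gridline: x 1.2200, y 0.9699 (then +2.0000 / +1.1547)
    (3,4) via y @ 0.9699
    (2,4) via x @ 1.2200
    (2,3) via y @ 2.1246
    (1,3) via x @ 3.2200
    (1,2) via y @ 3.2793
    (1,1) via y @ 4.4341
    (0,1) via x @ 5.2200  # hit
  → r_1 = 5.2200
beam 2: φ=0°, α=330°
  direction (0.8660, -0.5000); cell (3,5); t to first gridline: x 0.4503, y 1.6800 (then +1.1547 / +2.0000)
    (4,5) via x @ 0.4503
    (5,5) via x @ 1.6050
    (5,4) via y @ 1.6800
    (6,4) via x @ 2.7597
    (6,3) via y @ 3.6800
    (7,3) via x @ 3.9144  # hit
  → r_2 = 3.9144
beam 3: φ=90°, α=60°
  direction (0.5000, 0.8660); cell (3,5); t to first gridline: x 0.7800, y 0.1848 (then +2.0000 / +1.1547)
    (3,6) via y @ 0.1848
    (4,6) via x @ 0.7800
    (4,7) via y @ 1.3395
    (4,8) via y @ 2.4942  # hit
  → r_3 = 2.4942

ranges = [5.2200, 3.9144, 2.4942]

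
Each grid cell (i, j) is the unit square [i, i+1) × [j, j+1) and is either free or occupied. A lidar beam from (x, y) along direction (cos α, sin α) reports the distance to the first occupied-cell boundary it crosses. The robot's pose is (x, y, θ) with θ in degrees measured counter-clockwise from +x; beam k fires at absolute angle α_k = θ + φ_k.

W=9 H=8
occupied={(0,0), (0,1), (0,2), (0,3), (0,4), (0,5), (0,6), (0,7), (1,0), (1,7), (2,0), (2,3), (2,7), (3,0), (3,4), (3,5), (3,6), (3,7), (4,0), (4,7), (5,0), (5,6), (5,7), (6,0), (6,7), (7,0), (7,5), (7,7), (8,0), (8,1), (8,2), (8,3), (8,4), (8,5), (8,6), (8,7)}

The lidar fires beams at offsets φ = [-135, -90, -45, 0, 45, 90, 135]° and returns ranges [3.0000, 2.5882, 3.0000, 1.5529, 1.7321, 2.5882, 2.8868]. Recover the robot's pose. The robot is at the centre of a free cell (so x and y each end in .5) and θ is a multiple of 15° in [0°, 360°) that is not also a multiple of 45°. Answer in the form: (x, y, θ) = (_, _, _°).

Enumerate (i+0.5, j+0.5, θ) over the 36 free cells and 16 admissible headings. For each, cast all 7 beams and compare to the given ranges.
  (1.5, 5.5, 240°): beam 1 = 1.5529 ≠ 3.0000 ✗
  (6.5, 5.5, 105°): beam 1 = 0.5774 ≠ 3.0000 ✗
  (6.5, 1.5, 300°): beam 1 = 5.6940 ≠ 3.0000 ✗
  (2.5, 4.5, 150°): beam 1 = 0.5176 ≠ 3.0000 ✗
  (7.5, 6.5, 105°): beam 1 = 0.5774 ≠ 3.0000 ✗
  …
  (5.5, 2.5, 255°): r_1=3.0000, r_2=2.5882, r_3=3.0000, r_4=1.5529, r_5=1.7321, r_6=2.5882, r_7=2.8868 — all match ✓
No second candidate reproduces the full scan.

(x, y, θ) = (5.5, 2.5, 255°)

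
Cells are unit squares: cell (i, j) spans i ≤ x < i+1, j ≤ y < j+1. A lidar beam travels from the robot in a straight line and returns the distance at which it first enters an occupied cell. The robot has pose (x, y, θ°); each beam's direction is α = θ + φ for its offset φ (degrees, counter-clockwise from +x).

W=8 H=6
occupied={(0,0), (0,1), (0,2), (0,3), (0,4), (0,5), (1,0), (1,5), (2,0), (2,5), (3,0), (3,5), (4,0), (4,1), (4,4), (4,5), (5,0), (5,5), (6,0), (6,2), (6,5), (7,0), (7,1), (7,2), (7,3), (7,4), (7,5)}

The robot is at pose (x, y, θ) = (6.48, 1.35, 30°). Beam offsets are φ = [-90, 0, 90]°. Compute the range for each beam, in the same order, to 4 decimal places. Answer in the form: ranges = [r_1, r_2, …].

beam 1: φ=-90°, α=300°
  d=(0.5000,-0.8660)  start (6,1)  tX=1.0400 tY=0.4041  stride 1/|dx|=2.0000 1/|dy|=1.1547
    cross y-line → (6,0), t=0.4041 (wall)
  → r_1 = 0.4041
beam 2: φ=0°, α=30°
  d=(0.8660,0.5000)  start (6,1)  tX=0.6004 tY=1.3000  stride 1/|dx|=1.1547 1/|dy|=2.0000
    cross x-line → (7,1), t=0.6004 (wall)
  → r_2 = 0.6004
beam 3: φ=90°, α=120°
  d=(-0.5000,0.8660)  start (6,1)  tX=0.9600 tY=0.7506  stride 1/|dx|=2.0000 1/|dy|=1.1547
    cross y-line → (6,2), t=0.7506 (wall)
  → r_3 = 0.7506

ranges = [0.4041, 0.6004, 0.7506]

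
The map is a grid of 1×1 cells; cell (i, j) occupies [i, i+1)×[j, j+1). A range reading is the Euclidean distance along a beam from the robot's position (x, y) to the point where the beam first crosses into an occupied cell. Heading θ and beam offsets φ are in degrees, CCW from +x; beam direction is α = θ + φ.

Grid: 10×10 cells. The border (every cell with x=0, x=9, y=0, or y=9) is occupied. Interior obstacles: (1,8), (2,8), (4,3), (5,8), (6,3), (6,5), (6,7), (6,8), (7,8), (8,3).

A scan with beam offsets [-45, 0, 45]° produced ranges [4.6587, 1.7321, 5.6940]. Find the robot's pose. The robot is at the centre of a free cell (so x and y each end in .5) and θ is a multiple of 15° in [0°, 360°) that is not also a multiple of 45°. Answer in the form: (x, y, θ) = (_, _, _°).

Candidates: 54 free-cell centres × 16 headings = 864 poses. Raycast each; keep the one whose scan matches to 4 dp.
  (8.5, 6.5, 210°): beam 1 = 1.9319 ≠ 4.6587 ✗
  (1.5, 6.5, 60°): beam 3 = 1.5529 ≠ 5.6940 ✗
  (2.5, 7.5, 15°): beam 1 = 4.0415 ≠ 4.6587 ✗
  (3.5, 6.5, 120°): beam 1 = 2.5882 ≠ 4.6587 ✗
  …
  (3.5, 5.5, 300°): r_1=4.6587, r_2=1.7321, r_3=5.6940 — all match ✓
No second candidate reproduces the full scan.

(x, y, θ) = (3.5, 5.5, 300°)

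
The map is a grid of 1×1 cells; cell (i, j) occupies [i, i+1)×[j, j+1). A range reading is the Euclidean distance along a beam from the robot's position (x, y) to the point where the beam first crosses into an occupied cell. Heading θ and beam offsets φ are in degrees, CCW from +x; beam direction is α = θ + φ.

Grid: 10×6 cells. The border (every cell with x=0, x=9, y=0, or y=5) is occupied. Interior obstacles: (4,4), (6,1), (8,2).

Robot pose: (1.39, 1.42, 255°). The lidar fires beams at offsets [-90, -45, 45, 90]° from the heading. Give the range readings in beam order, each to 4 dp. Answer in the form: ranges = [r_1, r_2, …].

ranges = [0.4038, 0.4503, 0.4850, 1.6228]

beam 1: φ=-90°, α=165°
  direction (-0.9659, 0.2588); cell (1,1); t to first gridline: x 0.4038, y 2.2409 (then +1.0353 / +3.8637)
    (0,1) via x @ 0.4038  # hit
  → r_1 = 0.4038
beam 2: φ=-45°, α=210°
  direction (-0.8660, -0.5000); cell (1,1); t to first gridline: x 0.4503, y 0.8400 (then +1.1547 / +2.0000)
    (0,1) via x @ 0.4503  # hit
  → r_2 = 0.4503
beam 3: φ=45°, α=300°
  direction (0.5000, -0.8660); cell (1,1); t to first gridline: x 1.2200, y 0.4850 (then +2.0000 / +1.1547)
    (1,0) via y @ 0.4850  # hit
  → r_3 = 0.4850
beam 4: φ=90°, α=345°
  direction (0.9659, -0.2588); cell (1,1); t to first gridline: x 0.6315, y 1.6228 (then +1.0353 / +3.8637)
    (2,1) via x @ 0.6315
    (2,0) via y @ 1.6228  # hit
  → r_4 = 1.6228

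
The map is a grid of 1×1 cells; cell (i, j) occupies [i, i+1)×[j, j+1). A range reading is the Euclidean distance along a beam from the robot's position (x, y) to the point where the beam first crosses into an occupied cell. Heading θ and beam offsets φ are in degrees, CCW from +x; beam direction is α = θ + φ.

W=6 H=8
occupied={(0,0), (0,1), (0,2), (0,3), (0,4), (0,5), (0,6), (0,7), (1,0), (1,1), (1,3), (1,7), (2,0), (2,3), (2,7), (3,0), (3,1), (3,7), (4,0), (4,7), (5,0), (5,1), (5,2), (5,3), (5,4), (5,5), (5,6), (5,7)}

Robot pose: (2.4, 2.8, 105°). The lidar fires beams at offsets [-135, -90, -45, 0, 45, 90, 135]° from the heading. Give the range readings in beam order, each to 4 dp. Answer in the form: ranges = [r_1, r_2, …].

ranges = [1.6000, 2.6917, 0.2309, 0.2071, 0.4000, 1.4494, 0.9238]

beam 1: φ=-135°, α=330°
  dir = (cos 330°, sin 330°) = (0.8660, -0.5000); from cell (2,2)
  next x-line at t=0.6928, next y-line at t=1.6000; Δt_x=1.1547, Δt_y=2.0000
    x: enter (3,2) at t=0.6928
    y: enter (3,1) at t=1.6000 ← occupied
  → r_1 = 1.6000
beam 2: φ=-90°, α=15°
  dir = (cos 15°, sin 15°) = (0.9659, 0.2588); from cell (2,2)
  next x-line at t=0.6212, next y-line at t=0.7727; Δt_x=1.0353, Δt_y=3.8637
    x: enter (3,2) at t=0.6212
    y: enter (3,3) at t=0.7727
    x: enter (4,3) at t=1.6564
    x: enter (5,3) at t=2.6917 ← occupied
  → r_2 = 2.6917
beam 3: φ=-45°, α=60°
  dir = (cos 60°, sin 60°) = (0.5000, 0.8660); from cell (2,2)
  next x-line at t=1.2000, next y-line at t=0.2309; Δt_x=2.0000, Δt_y=1.1547
    y: enter (2,3) at t=0.2309 ← occupied
  → r_3 = 0.2309
beam 4: φ=0°, α=105°
  dir = (cos 105°, sin 105°) = (-0.2588, 0.9659); from cell (2,2)
  next x-line at t=1.5455, next y-line at t=0.2071; Δt_x=3.8637, Δt_y=1.0353
    y: enter (2,3) at t=0.2071 ← occupied
  → r_4 = 0.2071
beam 5: φ=45°, α=150°
  dir = (cos 150°, sin 150°) = (-0.8660, 0.5000); from cell (2,2)
  next x-line at t=0.4619, next y-line at t=0.4000; Δt_x=1.1547, Δt_y=2.0000
    y: enter (2,3) at t=0.4000 ← occupied
  → r_5 = 0.4000
beam 6: φ=90°, α=195°
  dir = (cos 195°, sin 195°) = (-0.9659, -0.2588); from cell (2,2)
  next x-line at t=0.4141, next y-line at t=3.0910; Δt_x=1.0353, Δt_y=3.8637
    x: enter (1,2) at t=0.4141
    x: enter (0,2) at t=1.4494 ← occupied
  → r_6 = 1.4494
beam 7: φ=135°, α=240°
  dir = (cos 240°, sin 240°) = (-0.5000, -0.8660); from cell (2,2)
  next x-line at t=0.8000, next y-line at t=0.9238; Δt_x=2.0000, Δt_y=1.1547
    x: enter (1,2) at t=0.8000
    y: enter (1,1) at t=0.9238 ← occupied
  → r_7 = 0.9238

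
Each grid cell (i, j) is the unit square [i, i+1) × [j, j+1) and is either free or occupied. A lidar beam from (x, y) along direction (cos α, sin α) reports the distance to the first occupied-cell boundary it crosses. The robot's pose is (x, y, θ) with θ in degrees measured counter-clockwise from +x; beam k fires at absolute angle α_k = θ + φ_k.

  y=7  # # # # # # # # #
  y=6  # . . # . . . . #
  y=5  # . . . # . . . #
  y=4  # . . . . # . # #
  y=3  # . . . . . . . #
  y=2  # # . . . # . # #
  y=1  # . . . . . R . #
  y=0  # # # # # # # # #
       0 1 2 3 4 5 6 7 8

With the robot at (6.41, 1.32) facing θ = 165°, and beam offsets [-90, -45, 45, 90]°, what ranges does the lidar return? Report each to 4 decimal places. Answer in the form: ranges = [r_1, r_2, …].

ranges = [2.7745, 0.8200, 0.6400, 0.3313]

beam 1: φ=-90°, α=75°
  dir = (cos 75°, sin 75°) = (0.2588, 0.9659); from cell (6,1)
  next x-line at t=2.2796, next y-line at t=0.7040; Δt_x=3.8637, Δt_y=1.0353
    y: enter (6,2) at t=0.7040
    y: enter (6,3) at t=1.7393
    x: enter (7,3) at t=2.2796
    y: enter (7,4) at t=2.7745 ← occupied
  → r_1 = 2.7745
beam 2: φ=-45°, α=120°
  dir = (cos 120°, sin 120°) = (-0.5000, 0.8660); from cell (6,1)
  next x-line at t=0.8200, next y-line at t=0.7852; Δt_x=2.0000, Δt_y=1.1547
    y: enter (6,2) at t=0.7852
    x: enter (5,2) at t=0.8200 ← occupied
  → r_2 = 0.8200
beam 3: φ=45°, α=210°
  dir = (cos 210°, sin 210°) = (-0.8660, -0.5000); from cell (6,1)
  next x-line at t=0.4734, next y-line at t=0.6400; Δt_x=1.1547, Δt_y=2.0000
    x: enter (5,1) at t=0.4734
    y: enter (5,0) at t=0.6400 ← occupied
  → r_3 = 0.6400
beam 4: φ=90°, α=255°
  dir = (cos 255°, sin 255°) = (-0.2588, -0.9659); from cell (6,1)
  next x-line at t=1.5841, next y-line at t=0.3313; Δt_x=3.8637, Δt_y=1.0353
    y: enter (6,0) at t=0.3313 ← occupied
  → r_4 = 0.3313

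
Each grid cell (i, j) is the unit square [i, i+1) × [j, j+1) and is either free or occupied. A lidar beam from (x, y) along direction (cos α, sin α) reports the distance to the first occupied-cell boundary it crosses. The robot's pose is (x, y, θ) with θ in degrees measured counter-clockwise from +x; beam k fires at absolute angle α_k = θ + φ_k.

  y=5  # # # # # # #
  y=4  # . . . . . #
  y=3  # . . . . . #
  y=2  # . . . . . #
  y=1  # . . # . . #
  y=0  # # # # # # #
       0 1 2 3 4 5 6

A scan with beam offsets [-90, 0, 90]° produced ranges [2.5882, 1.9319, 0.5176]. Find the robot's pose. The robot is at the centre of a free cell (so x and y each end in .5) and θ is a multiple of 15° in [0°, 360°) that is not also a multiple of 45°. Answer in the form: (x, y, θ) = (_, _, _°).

Candidates: 19 free-cell centres × 16 headings = 304 poses. Raycast each; keep the one whose scan matches to 4 dp.
  (4.5, 1.5, 195°): beam 1 = 3.6235 ≠ 2.5882 ✗
  (5.5, 1.5, 120°): beam 1 = 0.5774 ≠ 2.5882 ✗
  (5.5, 2.5, 30°): beam 1 = 1.0000 ≠ 2.5882 ✗
  …
  (2.5, 4.5, 15°): r_1=2.5882, r_2=1.9319, r_3=0.5176 — all match ✓
Only this pose fits every beam.

(x, y, θ) = (2.5, 4.5, 15°)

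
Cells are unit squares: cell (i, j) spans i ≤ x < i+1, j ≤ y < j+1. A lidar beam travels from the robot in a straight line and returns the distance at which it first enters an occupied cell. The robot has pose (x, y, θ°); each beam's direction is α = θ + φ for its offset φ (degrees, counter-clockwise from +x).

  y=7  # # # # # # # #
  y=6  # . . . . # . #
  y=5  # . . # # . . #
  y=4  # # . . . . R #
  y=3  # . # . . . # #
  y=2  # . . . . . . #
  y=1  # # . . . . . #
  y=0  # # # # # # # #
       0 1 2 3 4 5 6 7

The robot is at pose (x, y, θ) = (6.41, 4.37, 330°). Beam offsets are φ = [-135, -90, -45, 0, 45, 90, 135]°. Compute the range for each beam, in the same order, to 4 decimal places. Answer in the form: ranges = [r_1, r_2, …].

beam 1: φ=-135°, α=195°
  direction (-0.9659, -0.2588); cell (6,4); t to first gridline: x 0.4245, y 1.4296 (then +1.0353 / +3.8637)
    (5,4) via x @ 0.4245
    (5,3) via y @ 1.4296
    (4,3) via x @ 1.4597
    (3,3) via x @ 2.4950
    (2,3) via x @ 3.5303  # hit
  → r_1 = 3.5303
beam 2: φ=-90°, α=240°
  direction (-0.5000, -0.8660); cell (6,4); t to first gridline: x 0.8200, y 0.4272 (then +2.0000 / +1.1547)
    (6,3) via y @ 0.4272  # hit
  → r_2 = 0.4272
beam 3: φ=-45°, α=285°
  direction (0.2588, -0.9659); cell (6,4); t to first gridline: x 2.2796, y 0.3831 (then +3.8637 / +1.0353)
    (6,3) via y @ 0.3831  # hit
  → r_3 = 0.3831
beam 4: φ=0°, α=330°
  direction (0.8660, -0.5000); cell (6,4); t to first gridline: x 0.6813, y 0.7400 (then +1.1547 / +2.0000)
    (7,4) via x @ 0.6813  # hit
  → r_4 = 0.6813
beam 5: φ=45°, α=15°
  direction (0.9659, 0.2588); cell (6,4); t to first gridline: x 0.6108, y 2.4341 (then +1.0353 / +3.8637)
    (7,4) via x @ 0.6108  # hit
  → r_5 = 0.6108
beam 6: φ=90°, α=60°
  direction (0.5000, 0.8660); cell (6,4); t to first gridline: x 1.1800, y 0.7275 (then +2.0000 / +1.1547)
    (6,5) via y @ 0.7275
    (7,5) via x @ 1.1800  # hit
  → r_6 = 1.1800
beam 7: φ=135°, α=105°
  direction (-0.2588, 0.9659); cell (6,4); t to first gridline: x 1.5841, y 0.6522 (then +3.8637 / +1.0353)
    (6,5) via y @ 0.6522
    (5,5) via x @ 1.5841
    (5,6) via y @ 1.6875  # hit
  → r_7 = 1.6875

ranges = [3.5303, 0.4272, 0.3831, 0.6813, 0.6108, 1.1800, 1.6875]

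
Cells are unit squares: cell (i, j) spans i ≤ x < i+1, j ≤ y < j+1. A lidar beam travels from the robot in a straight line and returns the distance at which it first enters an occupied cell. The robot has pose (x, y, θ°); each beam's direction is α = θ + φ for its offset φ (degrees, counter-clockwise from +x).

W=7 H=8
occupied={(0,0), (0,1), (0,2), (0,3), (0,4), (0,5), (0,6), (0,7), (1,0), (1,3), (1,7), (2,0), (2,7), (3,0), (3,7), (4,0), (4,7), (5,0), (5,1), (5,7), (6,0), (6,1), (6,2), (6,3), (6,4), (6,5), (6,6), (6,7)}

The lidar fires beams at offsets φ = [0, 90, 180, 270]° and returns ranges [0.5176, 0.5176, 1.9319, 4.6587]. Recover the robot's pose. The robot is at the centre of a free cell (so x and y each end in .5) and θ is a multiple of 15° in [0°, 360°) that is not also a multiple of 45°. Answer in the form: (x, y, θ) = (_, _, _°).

(x, y, θ) = (1.5, 6.5, 75°)

Enumerate (i+0.5, j+0.5, θ) over the 28 free cells and 16 admissible headings. For each, cast all 4 beams and compare to the given ranges.
  (4.5, 6.5, 285°): beam 1 = 4.6587 ≠ 0.5176 ✗
  (1.5, 1.5, 285°): beam 2 = 4.6587 ≠ 0.5176 ✗
  (4.5, 3.5, 15°): beam 1 = 1.5529 ≠ 0.5176 ✗
  …
  (1.5, 6.5, 75°): r_1=0.5176, r_2=0.5176, r_3=1.9319, r_4=4.6587 — all match ✓
No second candidate reproduces the full scan.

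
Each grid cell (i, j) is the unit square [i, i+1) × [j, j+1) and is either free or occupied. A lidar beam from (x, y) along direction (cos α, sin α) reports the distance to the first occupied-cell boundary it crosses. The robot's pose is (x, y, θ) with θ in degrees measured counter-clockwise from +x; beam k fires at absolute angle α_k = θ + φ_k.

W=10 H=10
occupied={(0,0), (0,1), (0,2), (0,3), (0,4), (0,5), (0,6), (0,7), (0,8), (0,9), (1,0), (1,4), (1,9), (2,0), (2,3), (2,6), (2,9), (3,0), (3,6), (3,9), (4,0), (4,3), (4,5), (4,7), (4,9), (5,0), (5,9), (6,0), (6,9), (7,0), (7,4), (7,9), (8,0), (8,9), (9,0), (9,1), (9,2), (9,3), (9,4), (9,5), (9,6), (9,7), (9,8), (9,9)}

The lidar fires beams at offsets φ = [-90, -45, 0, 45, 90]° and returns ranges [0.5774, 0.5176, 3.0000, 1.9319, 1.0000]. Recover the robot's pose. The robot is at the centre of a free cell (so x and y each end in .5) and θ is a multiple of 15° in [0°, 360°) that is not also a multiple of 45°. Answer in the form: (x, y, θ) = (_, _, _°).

Candidates: 56 free-cell centres × 16 headings = 896 poses. Raycast each; keep the one whose scan matches to 4 dp.
  (4.5, 2.5, 165°): beam 1 = 0.5176 ≠ 0.5774 ✗
  (1.5, 3.5, 120°): beam 3 = 0.5774 ≠ 3.0000 ✗
  (1.5, 1.5, 60°): beam 1 = 1.0000 ≠ 0.5774 ✗
  (4.5, 8.5, 75°): beam 1 = 4.6587 ≠ 0.5774 ✗
  …
  (1.5, 5.5, 330°): r_1=0.5774, r_2=0.5176, r_3=3.0000, r_4=1.9319, r_5=1.0000 — all match ✓
Unique over the lattice → pose = (1.5, 5.5, 330°).

(x, y, θ) = (1.5, 5.5, 330°)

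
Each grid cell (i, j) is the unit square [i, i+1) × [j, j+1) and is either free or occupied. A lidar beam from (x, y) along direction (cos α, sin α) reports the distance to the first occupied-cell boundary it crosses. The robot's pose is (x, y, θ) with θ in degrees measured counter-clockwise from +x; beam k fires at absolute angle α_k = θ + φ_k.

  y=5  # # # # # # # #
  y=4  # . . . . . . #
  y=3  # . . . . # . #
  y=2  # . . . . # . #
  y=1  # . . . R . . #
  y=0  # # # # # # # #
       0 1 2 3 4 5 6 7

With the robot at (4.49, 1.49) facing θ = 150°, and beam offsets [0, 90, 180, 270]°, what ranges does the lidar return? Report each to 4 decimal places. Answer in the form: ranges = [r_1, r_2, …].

ranges = [4.0299, 0.5658, 0.9800, 1.0200]

beam 1: φ=0°, α=150°
  d=(-0.8660,0.5000)  start (4,1)  tX=0.5658 tY=1.0200  stride 1/|dx|=1.1547 1/|dy|=2.0000
    cross x-line → (3,1), t=0.5658
    cross y-line → (3,2), t=1.0200
    cross x-line → (2,2), t=1.7205
    cross x-line → (1,2), t=2.8752
    cross y-line → (1,3), t=3.0200
    cross x-line → (0,3), t=4.0299 (wall)
  → r_1 = 4.0299
beam 2: φ=90°, α=240°
  d=(-0.5000,-0.8660)  start (4,1)  tX=0.9800 tY=0.5658  stride 1/|dx|=2.0000 1/|dy|=1.1547
    cross y-line → (4,0), t=0.5658 (wall)
  → r_2 = 0.5658
beam 3: φ=180°, α=330°
  d=(0.8660,-0.5000)  start (4,1)  tX=0.5889 tY=0.9800  stride 1/|dx|=1.1547 1/|dy|=2.0000
    cross x-line → (5,1), t=0.5889
    cross y-line → (5,0), t=0.9800 (wall)
  → r_3 = 0.9800
beam 4: φ=270°, α=60°
  d=(0.5000,0.8660)  start (4,1)  tX=1.0200 tY=0.5889  stride 1/|dx|=2.0000 1/|dy|=1.1547
    cross y-line → (4,2), t=0.5889
    cross x-line → (5,2), t=1.0200 (wall)
  → r_4 = 1.0200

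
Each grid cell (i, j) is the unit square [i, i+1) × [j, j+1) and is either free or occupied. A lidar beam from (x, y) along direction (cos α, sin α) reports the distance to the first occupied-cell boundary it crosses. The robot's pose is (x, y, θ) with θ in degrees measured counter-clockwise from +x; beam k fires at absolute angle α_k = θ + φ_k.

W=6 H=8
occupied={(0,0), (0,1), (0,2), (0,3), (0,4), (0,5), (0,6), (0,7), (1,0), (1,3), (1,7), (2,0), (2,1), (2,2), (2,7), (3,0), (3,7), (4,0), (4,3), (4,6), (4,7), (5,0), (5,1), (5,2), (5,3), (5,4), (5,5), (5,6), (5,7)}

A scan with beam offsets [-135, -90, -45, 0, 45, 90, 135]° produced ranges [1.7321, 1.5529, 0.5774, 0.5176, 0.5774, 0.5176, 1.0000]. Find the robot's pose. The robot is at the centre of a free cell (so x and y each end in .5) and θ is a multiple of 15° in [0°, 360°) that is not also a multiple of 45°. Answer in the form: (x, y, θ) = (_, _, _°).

(x, y, θ) = (4.5, 1.5, 285°)

The pose lattice has 19·16 = 304 candidates. Test each by forward raycasting.
  (4.5, 5.5, 255°): beam 1 = 0.5774 ≠ 1.7321 ✗
  (4.5, 4.5, 30°): beam 1 = 0.5176 ≠ 1.7321 ✗
  (2.5, 5.5, 330°): beam 1 = 1.5529 ≠ 1.7321 ✗
  …
  (4.5, 1.5, 285°): r_1=1.7321, r_2=1.5529, r_3=0.5774, r_4=0.5176, r_5=0.5774, r_6=0.5176, r_7=1.0000 — all match ✓
Only this pose fits every beam.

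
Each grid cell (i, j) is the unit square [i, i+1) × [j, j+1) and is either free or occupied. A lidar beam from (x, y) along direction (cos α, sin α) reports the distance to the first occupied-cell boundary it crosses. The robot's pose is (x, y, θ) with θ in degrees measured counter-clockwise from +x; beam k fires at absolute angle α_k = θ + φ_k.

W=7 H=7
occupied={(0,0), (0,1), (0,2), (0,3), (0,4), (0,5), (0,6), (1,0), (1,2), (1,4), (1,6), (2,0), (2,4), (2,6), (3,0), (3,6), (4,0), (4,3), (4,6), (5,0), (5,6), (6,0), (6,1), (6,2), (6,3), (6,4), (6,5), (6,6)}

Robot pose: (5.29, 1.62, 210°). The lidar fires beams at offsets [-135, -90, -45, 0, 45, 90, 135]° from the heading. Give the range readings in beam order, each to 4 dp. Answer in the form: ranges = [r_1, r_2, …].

ranges = [2.7432, 1.5935, 3.4061, 1.2400, 0.6419, 0.7159, 0.7350]

beam 1: φ=-135°, α=75°
  d=(0.2588,0.9659)  start (5,1)  tX=2.7432 tY=0.3934  stride 1/|dx|=3.8637 1/|dy|=1.0353
    cross y-line → (5,2), t=0.3934
    cross y-line → (5,3), t=1.4287
    cross y-line → (5,4), t=2.4640
    cross x-line → (6,4), t=2.7432 (wall)
  → r_1 = 2.7432
beam 2: φ=-90°, α=120°
  d=(-0.5000,0.8660)  start (5,1)  tX=0.5800 tY=0.4388  stride 1/|dx|=2.0000 1/|dy|=1.1547
    cross y-line → (5,2), t=0.4388
    cross x-line → (4,2), t=0.5800
    cross y-line → (4,3), t=1.5935 (wall)
  → r_2 = 1.5935
beam 3: φ=-45°, α=165°
  d=(-0.9659,0.2588)  start (5,1)  tX=0.3002 tY=1.4682  stride 1/|dx|=1.0353 1/|dy|=3.8637
    cross x-line → (4,1), t=0.3002
    cross x-line → (3,1), t=1.3355
    cross y-line → (3,2), t=1.4682
    cross x-line → (2,2), t=2.3708
    cross x-line → (1,2), t=3.4061 (wall)
  → r_3 = 3.4061
beam 4: φ=0°, α=210°
  d=(-0.8660,-0.5000)  start (5,1)  tX=0.3349 tY=1.2400  stride 1/|dx|=1.1547 1/|dy|=2.0000
    cross x-line → (4,1), t=0.3349
    cross y-line → (4,0), t=1.2400 (wall)
  → r_4 = 1.2400
beam 5: φ=45°, α=255°
  d=(-0.2588,-0.9659)  start (5,1)  tX=1.1205 tY=0.6419  stride 1/|dx|=3.8637 1/|dy|=1.0353
    cross y-line → (5,0), t=0.6419 (wall)
  → r_5 = 0.6419
beam 6: φ=90°, α=300°
  d=(0.5000,-0.8660)  start (5,1)  tX=1.4200 tY=0.7159  stride 1/|dx|=2.0000 1/|dy|=1.1547
    cross y-line → (5,0), t=0.7159 (wall)
  → r_6 = 0.7159
beam 7: φ=135°, α=345°
  d=(0.9659,-0.2588)  start (5,1)  tX=0.7350 tY=2.3955  stride 1/|dx|=1.0353 1/|dy|=3.8637
    cross x-line → (6,1), t=0.7350 (wall)
  → r_7 = 0.7350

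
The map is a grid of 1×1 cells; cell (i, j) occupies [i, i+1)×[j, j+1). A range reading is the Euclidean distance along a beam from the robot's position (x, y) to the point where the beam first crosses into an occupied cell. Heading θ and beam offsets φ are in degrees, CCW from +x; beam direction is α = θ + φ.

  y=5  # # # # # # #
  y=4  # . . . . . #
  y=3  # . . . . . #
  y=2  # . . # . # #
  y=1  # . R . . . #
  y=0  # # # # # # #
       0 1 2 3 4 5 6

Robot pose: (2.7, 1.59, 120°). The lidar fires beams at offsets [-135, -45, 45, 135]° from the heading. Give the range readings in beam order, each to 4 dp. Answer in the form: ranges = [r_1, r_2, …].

beam 1: φ=-135°, α=345°
  cosα=0.9659 sinα=-0.2588 | (2,1) | tMaxX 0.3106 tMaxY 2.2796 | tΔX 1.0353 tΔY 3.8637
    t=0.3106 [x] (3,1)
    t=1.3459 [x] (4,1)
    t=2.2796 [y] (4,0) — stop
  → r_1 = 2.2796
beam 2: φ=-45°, α=75°
  cosα=0.2588 sinα=0.9659 | (2,1) | tMaxX 1.1591 tMaxY 0.4245 | tΔX 3.8637 tΔY 1.0353
    t=0.4245 [y] (2,2)
    t=1.1591 [x] (3,2) — stop
  → r_2 = 1.1591
beam 3: φ=45°, α=165°
  cosα=-0.9659 sinα=0.2588 | (2,1) | tMaxX 0.7247 tMaxY 1.5841 | tΔX 1.0353 tΔY 3.8637
    t=0.7247 [x] (1,1)
    t=1.5841 [y] (1,2)
    t=1.7600 [x] (0,2) — stop
  → r_3 = 1.7600
beam 4: φ=135°, α=255°
  cosα=-0.2588 sinα=-0.9659 | (2,1) | tMaxX 2.7046 tMaxY 0.6108 | tΔX 3.8637 tΔY 1.0353
    t=0.6108 [y] (2,0) — stop
  → r_4 = 0.6108

ranges = [2.2796, 1.1591, 1.7600, 0.6108]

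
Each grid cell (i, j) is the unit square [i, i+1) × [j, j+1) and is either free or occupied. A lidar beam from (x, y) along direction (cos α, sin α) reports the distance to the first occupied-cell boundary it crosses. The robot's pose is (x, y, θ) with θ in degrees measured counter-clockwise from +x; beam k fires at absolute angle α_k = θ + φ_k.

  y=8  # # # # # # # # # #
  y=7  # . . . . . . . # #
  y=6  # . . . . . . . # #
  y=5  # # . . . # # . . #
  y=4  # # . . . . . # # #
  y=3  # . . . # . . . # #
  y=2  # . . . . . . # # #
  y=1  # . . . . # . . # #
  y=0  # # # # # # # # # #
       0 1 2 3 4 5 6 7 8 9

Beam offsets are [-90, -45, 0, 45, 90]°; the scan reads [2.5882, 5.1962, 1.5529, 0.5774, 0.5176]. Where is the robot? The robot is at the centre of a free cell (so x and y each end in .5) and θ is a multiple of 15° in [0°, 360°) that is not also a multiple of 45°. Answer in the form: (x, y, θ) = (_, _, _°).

Enumerate (i+0.5, j+0.5, θ) over the 42 free cells and 16 admissible headings. For each, cast all 5 beams and compare to the given ranges.
  (5.5, 3.5, 165°): beam 1 = 1.5529 ≠ 2.5882 ✗
  (5.5, 3.5, 255°): beam 1 = 0.5176 ≠ 2.5882 ✗
  (2.5, 2.5, 285°): beam 1 = 1.5529 ≠ 2.5882 ✗
  (4.5, 6.5, 195°): beam 1 = 1.5529 ≠ 2.5882 ✗
  (7.5, 7.5, 330°): beam 1 = 1.7321 ≠ 2.5882 ✗
  …
  (4.5, 5.5, 285°): r_1=2.5882, r_2=5.1962, r_3=1.5529, r_4=0.5774, r_5=0.5176 — all match ✓
No second candidate reproduces the full scan.

(x, y, θ) = (4.5, 5.5, 285°)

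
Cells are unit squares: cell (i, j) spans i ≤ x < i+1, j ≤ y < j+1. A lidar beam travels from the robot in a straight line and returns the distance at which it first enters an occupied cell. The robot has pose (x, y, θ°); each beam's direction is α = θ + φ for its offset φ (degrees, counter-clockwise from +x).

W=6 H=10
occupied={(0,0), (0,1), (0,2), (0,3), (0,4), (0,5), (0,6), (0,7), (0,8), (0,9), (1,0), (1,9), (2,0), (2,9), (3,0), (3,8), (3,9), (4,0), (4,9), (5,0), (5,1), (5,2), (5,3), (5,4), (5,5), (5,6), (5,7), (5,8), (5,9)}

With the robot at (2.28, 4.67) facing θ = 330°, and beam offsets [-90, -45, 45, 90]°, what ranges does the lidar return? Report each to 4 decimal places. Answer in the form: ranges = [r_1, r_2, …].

beam 1: φ=-90°, α=240°
  dir = (cos 240°, sin 240°) = (-0.5000, -0.8660); from cell (2,4)
  next x-line at t=0.5600, next y-line at t=0.7736; Δt_x=2.0000, Δt_y=1.1547
    x: enter (1,4) at t=0.5600
    y: enter (1,3) at t=0.7736
    y: enter (1,2) at t=1.9283
    x: enter (0,2) at t=2.5600 ← occupied
  → r_1 = 2.5600
beam 2: φ=-45°, α=285°
  dir = (cos 285°, sin 285°) = (0.2588, -0.9659); from cell (2,4)
  next x-line at t=2.7819, next y-line at t=0.6936; Δt_x=3.8637, Δt_y=1.0353
    y: enter (2,3) at t=0.6936
    y: enter (2,2) at t=1.7289
    y: enter (2,1) at t=2.7642
    x: enter (3,1) at t=2.7819
    y: enter (3,0) at t=3.7995 ← occupied
  → r_2 = 3.7995
beam 3: φ=45°, α=15°
  dir = (cos 15°, sin 15°) = (0.9659, 0.2588); from cell (2,4)
  next x-line at t=0.7454, next y-line at t=1.2750; Δt_x=1.0353, Δt_y=3.8637
    x: enter (3,4) at t=0.7454
    y: enter (3,5) at t=1.2750
    x: enter (4,5) at t=1.7807
    x: enter (5,5) at t=2.8160 ← occupied
  → r_3 = 2.8160
beam 4: φ=90°, α=60°
  dir = (cos 60°, sin 60°) = (0.5000, 0.8660); from cell (2,4)
  next x-line at t=1.4400, next y-line at t=0.3811; Δt_x=2.0000, Δt_y=1.1547
    y: enter (2,5) at t=0.3811
    x: enter (3,5) at t=1.4400
    y: enter (3,6) at t=1.5358
    y: enter (3,7) at t=2.6905
    x: enter (4,7) at t=3.4400
    y: enter (4,8) at t=3.8452
    y: enter (4,9) at t=4.9999 ← occupied
  → r_4 = 4.9999

ranges = [2.5600, 3.7995, 2.8160, 4.9999]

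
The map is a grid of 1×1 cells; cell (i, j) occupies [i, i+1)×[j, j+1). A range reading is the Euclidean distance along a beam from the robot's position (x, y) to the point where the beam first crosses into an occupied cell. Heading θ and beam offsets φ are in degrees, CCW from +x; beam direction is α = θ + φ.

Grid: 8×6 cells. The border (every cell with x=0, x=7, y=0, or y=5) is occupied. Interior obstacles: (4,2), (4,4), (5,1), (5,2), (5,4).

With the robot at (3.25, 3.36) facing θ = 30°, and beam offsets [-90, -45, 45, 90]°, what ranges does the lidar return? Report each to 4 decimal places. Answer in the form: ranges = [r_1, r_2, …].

beam 1: φ=-90°, α=300°
  direction (0.5000, -0.8660); cell (3,3); t to first gridline: x 1.5000, y 0.4157 (then +2.0000 / +1.1547)
    (3,2) via y @ 0.4157
    (4,2) via x @ 1.5000  # hit
  → r_1 = 1.5000
beam 2: φ=-45°, α=345°
  direction (0.9659, -0.2588); cell (3,3); t to first gridline: x 0.7765, y 1.3909 (then +1.0353 / +3.8637)
    (4,3) via x @ 0.7765
    (4,2) via y @ 1.3909  # hit
  → r_2 = 1.3909
beam 3: φ=45°, α=75°
  direction (0.2588, 0.9659); cell (3,3); t to first gridline: x 2.8978, y 0.6626 (then +3.8637 / +1.0353)
    (3,4) via y @ 0.6626
    (3,5) via y @ 1.6979  # hit
  → r_3 = 1.6979
beam 4: φ=90°, α=120°
  direction (-0.5000, 0.8660); cell (3,3); t to first gridline: x 0.5000, y 0.7390 (then +2.0000 / +1.1547)
    (2,3) via x @ 0.5000
    (2,4) via y @ 0.7390
    (2,5) via y @ 1.8937  # hit
  → r_4 = 1.8937

ranges = [1.5000, 1.3909, 1.6979, 1.8937]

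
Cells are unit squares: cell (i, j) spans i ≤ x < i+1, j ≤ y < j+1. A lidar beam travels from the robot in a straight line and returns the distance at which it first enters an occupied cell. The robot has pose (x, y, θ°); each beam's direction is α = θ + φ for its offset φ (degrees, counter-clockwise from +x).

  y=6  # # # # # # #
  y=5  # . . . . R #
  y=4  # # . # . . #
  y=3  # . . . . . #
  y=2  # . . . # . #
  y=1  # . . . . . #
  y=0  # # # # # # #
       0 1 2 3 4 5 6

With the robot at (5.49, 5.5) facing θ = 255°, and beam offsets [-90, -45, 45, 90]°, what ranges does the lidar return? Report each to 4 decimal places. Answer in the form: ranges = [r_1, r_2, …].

ranges = [1.9319, 1.7205, 1.0200, 0.5280]

beam 1: φ=-90°, α=165°
  cosα=-0.9659 sinα=0.2588 | (5,5) | tMaxX 0.5073 tMaxY 1.9319 | tΔX 1.0353 tΔY 3.8637
    t=0.5073 [x] (4,5)
    t=1.5426 [x] (3,5)
    t=1.9319 [y] (3,6) — stop
  → r_1 = 1.9319
beam 2: φ=-45°, α=210°
  cosα=-0.8660 sinα=-0.5000 | (5,5) | tMaxX 0.5658 tMaxY 1.0000 | tΔX 1.1547 tΔY 2.0000
    t=0.5658 [x] (4,5)
    t=1.0000 [y] (4,4)
    t=1.7205 [x] (3,4) — stop
  → r_2 = 1.7205
beam 3: φ=45°, α=300°
  cosα=0.5000 sinα=-0.8660 | (5,5) | tMaxX 1.0200 tMaxY 0.5774 | tΔX 2.0000 tΔY 1.1547
    t=0.5774 [y] (5,4)
    t=1.0200 [x] (6,4) — stop
  → r_3 = 1.0200
beam 4: φ=90°, α=345°
  cosα=0.9659 sinα=-0.2588 | (5,5) | tMaxX 0.5280 tMaxY 1.9319 | tΔX 1.0353 tΔY 3.8637
    t=0.5280 [x] (6,5) — stop
  → r_4 = 0.5280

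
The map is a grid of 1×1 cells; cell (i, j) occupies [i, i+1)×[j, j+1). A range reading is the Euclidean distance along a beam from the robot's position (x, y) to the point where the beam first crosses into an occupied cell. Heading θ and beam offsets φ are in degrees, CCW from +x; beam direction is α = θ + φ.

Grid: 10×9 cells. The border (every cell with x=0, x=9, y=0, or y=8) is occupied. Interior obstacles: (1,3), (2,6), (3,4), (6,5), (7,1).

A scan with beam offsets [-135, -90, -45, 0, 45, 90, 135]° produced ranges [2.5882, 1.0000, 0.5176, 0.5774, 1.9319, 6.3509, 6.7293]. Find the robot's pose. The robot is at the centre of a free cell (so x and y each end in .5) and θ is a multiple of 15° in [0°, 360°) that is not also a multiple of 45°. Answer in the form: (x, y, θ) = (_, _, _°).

Candidates: 51 free-cell centres × 16 headings = 816 poses. Raycast each; keep the one whose scan matches to 4 dp.
  (1.5, 2.5, 60°): beam 1 = 1.5529 ≠ 2.5882 ✗
  (6.5, 3.5, 60°): beam 1 = 1.9319 ≠ 2.5882 ✗
  (2.5, 1.5, 75°): beam 1 = 0.5774 ≠ 2.5882 ✗
  (3.5, 2.5, 120°): beam 1 = 3.6235 ≠ 2.5882 ✗
  …
  (3.5, 1.5, 300°): r_1=2.5882, r_2=1.0000, r_3=0.5176, r_4=0.5774, r_5=1.9319, r_6=6.3509, r_7=6.7293 — all match ✓
Unique over the lattice → pose = (3.5, 1.5, 300°).

(x, y, θ) = (3.5, 1.5, 300°)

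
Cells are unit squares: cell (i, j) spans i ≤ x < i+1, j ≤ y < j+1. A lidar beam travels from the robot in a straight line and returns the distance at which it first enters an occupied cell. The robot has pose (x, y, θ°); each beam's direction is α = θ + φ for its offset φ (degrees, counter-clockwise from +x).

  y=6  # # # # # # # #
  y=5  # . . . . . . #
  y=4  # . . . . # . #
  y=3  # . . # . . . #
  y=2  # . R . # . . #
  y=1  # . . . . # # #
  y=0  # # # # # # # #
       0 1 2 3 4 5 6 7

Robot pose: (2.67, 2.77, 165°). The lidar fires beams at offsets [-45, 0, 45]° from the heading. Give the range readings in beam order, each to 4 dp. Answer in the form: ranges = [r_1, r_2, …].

beam 1: φ=-45°, α=120°
  dir = (cos 120°, sin 120°) = (-0.5000, 0.8660); from cell (2,2)
  next x-line at t=1.3400, next y-line at t=0.2656; Δt_x=2.0000, Δt_y=1.1547
    y: enter (2,3) at t=0.2656
    x: enter (1,3) at t=1.3400
    y: enter (1,4) at t=1.4203
    y: enter (1,5) at t=2.5750
    x: enter (0,5) at t=3.3400 ← occupied
  → r_1 = 3.3400
beam 2: φ=0°, α=165°
  dir = (cos 165°, sin 165°) = (-0.9659, 0.2588); from cell (2,2)
  next x-line at t=0.6936, next y-line at t=0.8887; Δt_x=1.0353, Δt_y=3.8637
    x: enter (1,2) at t=0.6936
    y: enter (1,3) at t=0.8887
    x: enter (0,3) at t=1.7289 ← occupied
  → r_2 = 1.7289
beam 3: φ=45°, α=210°
  dir = (cos 210°, sin 210°) = (-0.8660, -0.5000); from cell (2,2)
  next x-line at t=0.7736, next y-line at t=1.5400; Δt_x=1.1547, Δt_y=2.0000
    x: enter (1,2) at t=0.7736
    y: enter (1,1) at t=1.5400
    x: enter (0,1) at t=1.9283 ← occupied
  → r_3 = 1.9283

ranges = [3.3400, 1.7289, 1.9283]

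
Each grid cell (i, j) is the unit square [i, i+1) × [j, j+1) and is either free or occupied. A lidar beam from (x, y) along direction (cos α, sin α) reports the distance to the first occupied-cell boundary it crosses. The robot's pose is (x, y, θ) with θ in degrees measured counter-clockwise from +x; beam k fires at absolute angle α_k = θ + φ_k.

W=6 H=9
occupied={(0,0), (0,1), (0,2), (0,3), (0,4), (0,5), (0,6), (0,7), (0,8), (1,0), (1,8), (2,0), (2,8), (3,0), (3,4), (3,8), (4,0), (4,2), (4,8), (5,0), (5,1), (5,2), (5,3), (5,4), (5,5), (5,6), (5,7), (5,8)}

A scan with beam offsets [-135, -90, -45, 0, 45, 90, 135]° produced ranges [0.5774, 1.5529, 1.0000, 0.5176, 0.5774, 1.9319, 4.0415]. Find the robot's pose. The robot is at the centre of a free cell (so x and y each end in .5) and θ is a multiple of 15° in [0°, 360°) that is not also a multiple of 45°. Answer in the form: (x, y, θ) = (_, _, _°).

(x, y, θ) = (4.5, 4.5, 345°)

Candidates: 26 free-cell centres × 16 headings = 416 poses. Raycast each; keep the one whose scan matches to 4 dp.
  (2.5, 4.5, 240°): beam 1 = 3.6235 ≠ 0.5774 ✗
  (3.5, 5.5, 285°): beam 1 = 2.8868 ≠ 0.5774 ✗
  (4.5, 6.5, 150°): beam 1 = 0.5176 ≠ 0.5774 ✗
  …
  (4.5, 4.5, 345°): r_1=0.5774, r_2=1.5529, r_3=1.0000, r_4=0.5176, r_5=0.5774, r_6=1.9319, r_7=4.0415 — all match ✓
Only this pose fits every beam.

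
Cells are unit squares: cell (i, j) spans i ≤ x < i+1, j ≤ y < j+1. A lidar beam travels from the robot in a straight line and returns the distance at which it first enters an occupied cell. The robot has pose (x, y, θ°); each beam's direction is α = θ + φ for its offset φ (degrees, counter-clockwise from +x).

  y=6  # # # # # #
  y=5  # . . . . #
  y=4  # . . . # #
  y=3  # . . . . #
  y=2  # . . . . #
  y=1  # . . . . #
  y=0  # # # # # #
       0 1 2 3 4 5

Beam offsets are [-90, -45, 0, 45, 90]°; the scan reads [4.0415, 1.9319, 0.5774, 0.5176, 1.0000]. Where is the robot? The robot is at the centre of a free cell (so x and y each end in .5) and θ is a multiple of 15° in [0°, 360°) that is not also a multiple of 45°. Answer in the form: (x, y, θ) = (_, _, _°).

(x, y, θ) = (1.5, 2.5, 150°)

Enumerate (i+0.5, j+0.5, θ) over the 19 free cells and 16 admissible headings. For each, cast all 5 beams and compare to the given ranges.
  (2.5, 4.5, 240°): beam 1 = 1.7321 ≠ 4.0415 ✗
  (2.5, 5.5, 210°): beam 1 = 0.5774 ≠ 4.0415 ✗
  (2.5, 4.5, 300°): beam 1 = 1.7321 ≠ 4.0415 ✗
  (4.5, 2.5, 60°): beam 1 = 0.5774 ≠ 4.0415 ✗
  …
  (1.5, 2.5, 150°): r_1=4.0415, r_2=1.9319, r_3=0.5774, r_4=0.5176, r_5=1.0000 — all match ✓
Unique over the lattice → pose = (1.5, 2.5, 150°).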